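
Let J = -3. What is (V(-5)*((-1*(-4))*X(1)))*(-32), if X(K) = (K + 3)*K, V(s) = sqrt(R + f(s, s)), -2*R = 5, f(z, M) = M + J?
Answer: -256*I*sqrt(42) ≈ -1659.1*I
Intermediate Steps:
f(z, M) = -3 + M (f(z, M) = M - 3 = -3 + M)
R = -5/2 (R = -1/2*5 = -5/2 ≈ -2.5000)
V(s) = sqrt(-11/2 + s) (V(s) = sqrt(-5/2 + (-3 + s)) = sqrt(-11/2 + s))
X(K) = K*(3 + K) (X(K) = (3 + K)*K = K*(3 + K))
(V(-5)*((-1*(-4))*X(1)))*(-32) = ((sqrt(-22 + 4*(-5))/2)*((-1*(-4))*(1*(3 + 1))))*(-32) = ((sqrt(-22 - 20)/2)*(4*(1*4)))*(-32) = ((sqrt(-42)/2)*(4*4))*(-32) = (((I*sqrt(42))/2)*16)*(-32) = ((I*sqrt(42)/2)*16)*(-32) = (8*I*sqrt(42))*(-32) = -256*I*sqrt(42)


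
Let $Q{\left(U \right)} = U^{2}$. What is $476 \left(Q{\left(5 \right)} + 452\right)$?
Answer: $227052$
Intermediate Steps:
$476 \left(Q{\left(5 \right)} + 452\right) = 476 \left(5^{2} + 452\right) = 476 \left(25 + 452\right) = 476 \cdot 477 = 227052$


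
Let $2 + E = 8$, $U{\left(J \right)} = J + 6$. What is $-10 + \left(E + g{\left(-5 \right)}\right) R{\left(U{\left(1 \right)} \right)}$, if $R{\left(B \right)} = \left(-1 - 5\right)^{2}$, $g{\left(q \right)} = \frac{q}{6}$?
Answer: $176$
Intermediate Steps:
$U{\left(J \right)} = 6 + J$
$g{\left(q \right)} = \frac{q}{6}$ ($g{\left(q \right)} = q \frac{1}{6} = \frac{q}{6}$)
$R{\left(B \right)} = 36$ ($R{\left(B \right)} = \left(-6\right)^{2} = 36$)
$E = 6$ ($E = -2 + 8 = 6$)
$-10 + \left(E + g{\left(-5 \right)}\right) R{\left(U{\left(1 \right)} \right)} = -10 + \left(6 + \frac{1}{6} \left(-5\right)\right) 36 = -10 + \left(6 - \frac{5}{6}\right) 36 = -10 + \frac{31}{6} \cdot 36 = -10 + 186 = 176$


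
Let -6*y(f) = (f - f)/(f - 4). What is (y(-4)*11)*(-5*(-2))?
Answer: 0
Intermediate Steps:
y(f) = 0 (y(f) = -(f - f)/(6*(f - 4)) = -0/(-4 + f) = -⅙*0 = 0)
(y(-4)*11)*(-5*(-2)) = (0*11)*(-5*(-2)) = 0*10 = 0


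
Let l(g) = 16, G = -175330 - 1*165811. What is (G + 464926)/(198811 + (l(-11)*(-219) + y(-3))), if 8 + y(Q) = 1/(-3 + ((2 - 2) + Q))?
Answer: 742710/1171793 ≈ 0.63382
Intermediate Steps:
G = -341141 (G = -175330 - 165811 = -341141)
y(Q) = -8 + 1/(-3 + Q) (y(Q) = -8 + 1/(-3 + ((2 - 2) + Q)) = -8 + 1/(-3 + (0 + Q)) = -8 + 1/(-3 + Q))
(G + 464926)/(198811 + (l(-11)*(-219) + y(-3))) = (-341141 + 464926)/(198811 + (16*(-219) + (25 - 8*(-3))/(-3 - 3))) = 123785/(198811 + (-3504 + (25 + 24)/(-6))) = 123785/(198811 + (-3504 - ⅙*49)) = 123785/(198811 + (-3504 - 49/6)) = 123785/(198811 - 21073/6) = 123785/(1171793/6) = 123785*(6/1171793) = 742710/1171793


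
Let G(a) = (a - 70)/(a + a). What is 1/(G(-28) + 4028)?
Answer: 4/16119 ≈ 0.00024815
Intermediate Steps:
G(a) = (-70 + a)/(2*a) (G(a) = (-70 + a)/((2*a)) = (-70 + a)*(1/(2*a)) = (-70 + a)/(2*a))
1/(G(-28) + 4028) = 1/((½)*(-70 - 28)/(-28) + 4028) = 1/((½)*(-1/28)*(-98) + 4028) = 1/(7/4 + 4028) = 1/(16119/4) = 4/16119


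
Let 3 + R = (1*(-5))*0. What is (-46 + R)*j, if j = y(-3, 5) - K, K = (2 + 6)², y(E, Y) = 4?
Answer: 2940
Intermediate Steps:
K = 64 (K = 8² = 64)
R = -3 (R = -3 + (1*(-5))*0 = -3 - 5*0 = -3 + 0 = -3)
j = -60 (j = 4 - 1*64 = 4 - 64 = -60)
(-46 + R)*j = (-46 - 3)*(-60) = -49*(-60) = 2940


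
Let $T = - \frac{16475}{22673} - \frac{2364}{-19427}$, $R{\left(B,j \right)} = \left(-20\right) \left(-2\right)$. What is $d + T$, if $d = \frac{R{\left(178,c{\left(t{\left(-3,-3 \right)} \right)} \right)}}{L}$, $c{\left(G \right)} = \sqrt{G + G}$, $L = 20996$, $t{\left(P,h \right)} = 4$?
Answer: $- \frac{1394248333687}{2312018479379} \approx -0.60304$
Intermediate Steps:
$c{\left(G \right)} = \sqrt{2} \sqrt{G}$ ($c{\left(G \right)} = \sqrt{2 G} = \sqrt{2} \sqrt{G}$)
$R{\left(B,j \right)} = 40$
$T = - \frac{266460853}{440468371}$ ($T = \left(-16475\right) \frac{1}{22673} - - \frac{2364}{19427} = - \frac{16475}{22673} + \frac{2364}{19427} = - \frac{266460853}{440468371} \approx -0.60495$)
$d = \frac{10}{5249}$ ($d = \frac{40}{20996} = 40 \cdot \frac{1}{20996} = \frac{10}{5249} \approx 0.0019051$)
$d + T = \frac{10}{5249} - \frac{266460853}{440468371} = - \frac{1394248333687}{2312018479379}$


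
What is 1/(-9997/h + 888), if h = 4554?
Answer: 4554/4033955 ≈ 0.0011289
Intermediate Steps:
1/(-9997/h + 888) = 1/(-9997/4554 + 888) = 1/(4033955/4554) = 4554/4033955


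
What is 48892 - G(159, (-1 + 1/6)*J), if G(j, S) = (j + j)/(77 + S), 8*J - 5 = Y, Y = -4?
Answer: 180445108/3691 ≈ 48888.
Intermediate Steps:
J = ⅛ (J = 5/8 + (⅛)*(-4) = 5/8 - ½ = ⅛ ≈ 0.12500)
G(j, S) = 2*j/(77 + S) (G(j, S) = (2*j)/(77 + S) = 2*j/(77 + S))
48892 - G(159, (-1 + 1/6)*J) = 48892 - 2*159/(77 + (-1 + 1/6)*(⅛)) = 48892 - 2*159/(77 + (-1 + ⅙)*(⅛)) = 48892 - 2*159/(77 - ⅚*⅛) = 48892 - 2*159/(77 - 5/48) = 48892 - 2*159/3691/48 = 48892 - 2*159*48/3691 = 48892 - 1*15264/3691 = 48892 - 15264/3691 = 180445108/3691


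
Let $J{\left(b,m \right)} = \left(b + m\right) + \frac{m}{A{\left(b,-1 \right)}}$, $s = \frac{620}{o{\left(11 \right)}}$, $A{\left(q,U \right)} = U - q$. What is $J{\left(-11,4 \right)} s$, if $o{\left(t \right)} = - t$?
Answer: $372$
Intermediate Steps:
$s = - \frac{620}{11}$ ($s = \frac{620}{\left(-1\right) 11} = \frac{620}{-11} = 620 \left(- \frac{1}{11}\right) = - \frac{620}{11} \approx -56.364$)
$J{\left(b,m \right)} = b + m + \frac{m}{-1 - b}$ ($J{\left(b,m \right)} = \left(b + m\right) + \frac{m}{-1 - b} = b + m + \frac{m}{-1 - b}$)
$J{\left(-11,4 \right)} s = - \frac{11 \left(1 - 11 + 4\right)}{1 - 11} \left(- \frac{620}{11}\right) = \left(-11\right) \frac{1}{-10} \left(-6\right) \left(- \frac{620}{11}\right) = \left(-11\right) \left(- \frac{1}{10}\right) \left(-6\right) \left(- \frac{620}{11}\right) = \left(- \frac{33}{5}\right) \left(- \frac{620}{11}\right) = 372$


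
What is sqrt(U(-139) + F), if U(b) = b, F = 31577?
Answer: sqrt(31438) ≈ 177.31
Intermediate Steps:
sqrt(U(-139) + F) = sqrt(-139 + 31577) = sqrt(31438)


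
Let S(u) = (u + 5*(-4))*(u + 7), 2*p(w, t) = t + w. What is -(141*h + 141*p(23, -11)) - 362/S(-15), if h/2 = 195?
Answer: -7817221/140 ≈ -55837.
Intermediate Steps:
h = 390 (h = 2*195 = 390)
p(w, t) = t/2 + w/2 (p(w, t) = (t + w)/2 = t/2 + w/2)
S(u) = (-20 + u)*(7 + u) (S(u) = (u - 20)*(7 + u) = (-20 + u)*(7 + u))
-(141*h + 141*p(23, -11)) - 362/S(-15) = -141/(1/(((1/2)*(-11) + (1/2)*23) + 390)) - 362/(-140 + (-15)**2 - 13*(-15)) = -141/(1/((-11/2 + 23/2) + 390)) - 362/(-140 + 225 + 195) = -141/(1/(6 + 390)) - 362/280 = -141/(1/396) - 362*1/280 = -141/1/396 - 181/140 = -141*396 - 181/140 = -55836 - 181/140 = -7817221/140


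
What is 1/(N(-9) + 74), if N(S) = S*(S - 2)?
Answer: 1/173 ≈ 0.0057803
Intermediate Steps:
N(S) = S*(-2 + S)
1/(N(-9) + 74) = 1/(-9*(-2 - 9) + 74) = 1/(-9*(-11) + 74) = 1/(99 + 74) = 1/173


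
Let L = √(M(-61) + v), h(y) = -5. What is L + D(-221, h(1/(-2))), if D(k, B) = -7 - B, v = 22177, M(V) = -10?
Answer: -2 + 3*√2463 ≈ 146.89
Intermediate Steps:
L = 3*√2463 (L = √(-10 + 22177) = √22167 = 3*√2463 ≈ 148.89)
L + D(-221, h(1/(-2))) = 3*√2463 + (-7 - 1*(-5)) = 3*√2463 + (-7 + 5) = 3*√2463 - 2 = -2 + 3*√2463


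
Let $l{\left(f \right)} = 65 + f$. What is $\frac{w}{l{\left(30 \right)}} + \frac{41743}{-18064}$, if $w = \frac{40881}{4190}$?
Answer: $- \frac{7938663383}{3595187600} \approx -2.2081$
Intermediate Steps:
$w = \frac{40881}{4190}$ ($w = 40881 \cdot \frac{1}{4190} = \frac{40881}{4190} \approx 9.7568$)
$\frac{w}{l{\left(30 \right)}} + \frac{41743}{-18064} = \frac{40881}{4190 \left(65 + 30\right)} + \frac{41743}{-18064} = \frac{40881}{4190 \cdot 95} + 41743 \left(- \frac{1}{18064}\right) = \frac{40881}{4190} \cdot \frac{1}{95} - \frac{41743}{18064} = \frac{40881}{398050} - \frac{41743}{18064} = - \frac{7938663383}{3595187600}$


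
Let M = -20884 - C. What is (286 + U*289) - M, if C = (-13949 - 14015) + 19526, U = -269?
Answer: -65009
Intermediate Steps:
C = -8438 (C = -27964 + 19526 = -8438)
M = -12446 (M = -20884 - 1*(-8438) = -20884 + 8438 = -12446)
(286 + U*289) - M = (286 - 269*289) - 1*(-12446) = (286 - 77741) + 12446 = -77455 + 12446 = -65009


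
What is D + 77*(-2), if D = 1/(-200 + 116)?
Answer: -12937/84 ≈ -154.01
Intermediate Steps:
D = -1/84 (D = 1/(-84) = -1/84 ≈ -0.011905)
D + 77*(-2) = -1/84 + 77*(-2) = -1/84 - 154 = -12937/84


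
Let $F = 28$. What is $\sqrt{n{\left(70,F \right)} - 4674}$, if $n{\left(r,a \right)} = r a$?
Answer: $i \sqrt{2714} \approx 52.096 i$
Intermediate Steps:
$n{\left(r,a \right)} = a r$
$\sqrt{n{\left(70,F \right)} - 4674} = \sqrt{28 \cdot 70 - 4674} = \sqrt{1960 - 4674} = \sqrt{-2714} = i \sqrt{2714}$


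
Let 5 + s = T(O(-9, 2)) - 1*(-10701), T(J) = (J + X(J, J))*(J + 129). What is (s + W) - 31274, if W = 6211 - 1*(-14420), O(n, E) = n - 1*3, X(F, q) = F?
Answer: -2755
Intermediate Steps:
O(n, E) = -3 + n (O(n, E) = n - 3 = -3 + n)
T(J) = 2*J*(129 + J) (T(J) = (J + J)*(J + 129) = (2*J)*(129 + J) = 2*J*(129 + J))
W = 20631 (W = 6211 + 14420 = 20631)
s = 7888 (s = -5 + (2*(-3 - 9)*(129 + (-3 - 9)) - 1*(-10701)) = -5 + (2*(-12)*(129 - 12) + 10701) = -5 + (2*(-12)*117 + 10701) = -5 + (-2808 + 10701) = -5 + 7893 = 7888)
(s + W) - 31274 = (7888 + 20631) - 31274 = 28519 - 31274 = -2755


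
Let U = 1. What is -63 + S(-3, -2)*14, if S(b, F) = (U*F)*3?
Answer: -147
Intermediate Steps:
S(b, F) = 3*F (S(b, F) = (1*F)*3 = F*3 = 3*F)
-63 + S(-3, -2)*14 = -63 + (3*(-2))*14 = -63 - 6*14 = -63 - 84 = -147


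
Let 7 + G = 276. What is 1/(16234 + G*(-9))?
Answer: 1/13813 ≈ 7.2396e-5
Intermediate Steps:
G = 269 (G = -7 + 276 = 269)
1/(16234 + G*(-9)) = 1/(16234 + 269*(-9)) = 1/(16234 - 2421) = 1/13813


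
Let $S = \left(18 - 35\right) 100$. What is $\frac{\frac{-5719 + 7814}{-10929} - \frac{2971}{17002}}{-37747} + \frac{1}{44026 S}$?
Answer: $\frac{2544535708280437}{262476867211365264600} \approx 9.6943 \cdot 10^{-6}$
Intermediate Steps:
$S = -1700$ ($S = \left(-17\right) 100 = -1700$)
$\frac{\frac{-5719 + 7814}{-10929} - \frac{2971}{17002}}{-37747} + \frac{1}{44026 S} = \frac{\frac{-5719 + 7814}{-10929} - \frac{2971}{17002}}{-37747} + \frac{1}{44026 \left(-1700\right)} = \left(2095 \left(- \frac{1}{10929}\right) - \frac{2971}{17002}\right) \left(- \frac{1}{37747}\right) + \frac{1}{44026} \left(- \frac{1}{1700}\right) = \left(- \frac{2095}{10929} - \frac{2971}{17002}\right) \left(- \frac{1}{37747}\right) - \frac{1}{74844200} = \left(- \frac{68089249}{185814858}\right) \left(- \frac{1}{37747}\right) - \frac{1}{74844200} = \frac{68089249}{7013953444926} - \frac{1}{74844200} = \frac{2544535708280437}{262476867211365264600}$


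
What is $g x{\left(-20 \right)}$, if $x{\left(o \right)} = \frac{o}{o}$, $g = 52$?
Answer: $52$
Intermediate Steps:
$x{\left(o \right)} = 1$
$g x{\left(-20 \right)} = 52 \cdot 1 = 52$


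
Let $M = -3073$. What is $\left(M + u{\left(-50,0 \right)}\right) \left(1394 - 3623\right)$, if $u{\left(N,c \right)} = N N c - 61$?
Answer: $6985686$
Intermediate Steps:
$u{\left(N,c \right)} = -61 + c N^{2}$ ($u{\left(N,c \right)} = N^{2} c - 61 = c N^{2} - 61 = -61 + c N^{2}$)
$\left(M + u{\left(-50,0 \right)}\right) \left(1394 - 3623\right) = \left(-3073 - \left(61 + 0 \left(-50\right)^{2}\right)\right) \left(1394 - 3623\right) = \left(-3073 + \left(-61 + 0 \cdot 2500\right)\right) \left(-2229\right) = \left(-3073 + \left(-61 + 0\right)\right) \left(-2229\right) = \left(-3073 - 61\right) \left(-2229\right) = \left(-3134\right) \left(-2229\right) = 6985686$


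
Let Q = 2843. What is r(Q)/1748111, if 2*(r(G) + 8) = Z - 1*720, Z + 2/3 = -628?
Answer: -2047/5244333 ≈ -0.00039033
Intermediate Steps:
Z = -1886/3 (Z = -⅔ - 628 = -1886/3 ≈ -628.67)
r(G) = -2047/3 (r(G) = -8 + (-1886/3 - 1*720)/2 = -8 + (-1886/3 - 720)/2 = -8 + (½)*(-4046/3) = -8 - 2023/3 = -2047/3)
r(Q)/1748111 = -2047/3/1748111 = -2047/3*1/1748111 = -2047/5244333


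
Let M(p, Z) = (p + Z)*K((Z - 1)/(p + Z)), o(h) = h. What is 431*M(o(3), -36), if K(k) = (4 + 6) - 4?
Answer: -85338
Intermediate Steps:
K(k) = 6 (K(k) = 10 - 4 = 6)
M(p, Z) = 6*Z + 6*p (M(p, Z) = (p + Z)*6 = (Z + p)*6 = 6*Z + 6*p)
431*M(o(3), -36) = 431*(6*(-36) + 6*3) = 431*(-216 + 18) = 431*(-198) = -85338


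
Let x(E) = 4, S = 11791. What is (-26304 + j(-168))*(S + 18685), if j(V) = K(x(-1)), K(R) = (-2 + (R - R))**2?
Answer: -801518800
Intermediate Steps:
K(R) = 4 (K(R) = (-2 + 0)**2 = (-2)**2 = 4)
j(V) = 4
(-26304 + j(-168))*(S + 18685) = (-26304 + 4)*(11791 + 18685) = -26300*30476 = -801518800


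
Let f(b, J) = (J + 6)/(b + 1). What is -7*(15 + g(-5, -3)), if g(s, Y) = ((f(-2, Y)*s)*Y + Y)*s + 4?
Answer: -1813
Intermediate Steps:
f(b, J) = (6 + J)/(1 + b)
g(s, Y) = 4 + s*(Y + Y*s*(-6 - Y)) (g(s, Y) = ((((6 + Y)/(1 - 2))*s)*Y + Y)*s + 4 = ((((6 + Y)/(-1))*s)*Y + Y)*s + 4 = (((-(6 + Y))*s)*Y + Y)*s + 4 = (((-6 - Y)*s)*Y + Y)*s + 4 = ((s*(-6 - Y))*Y + Y)*s + 4 = (Y*s*(-6 - Y) + Y)*s + 4 = (Y + Y*s*(-6 - Y))*s + 4 = s*(Y + Y*s*(-6 - Y)) + 4 = 4 + s*(Y + Y*s*(-6 - Y)))
-7*(15 + g(-5, -3)) = -7*(15 + (4 - 3*(-5) - 1*(-3)*(-5)**2*(6 - 3))) = -7*(15 + (4 + 15 - 1*(-3)*25*3)) = -7*(15 + (4 + 15 + 225)) = -7*(15 + 244) = -7*259 = -1813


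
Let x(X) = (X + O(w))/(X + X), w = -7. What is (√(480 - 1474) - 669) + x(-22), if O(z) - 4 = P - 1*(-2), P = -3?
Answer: -29417/44 + I*√994 ≈ -668.57 + 31.528*I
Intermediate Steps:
O(z) = 3 (O(z) = 4 + (-3 - 1*(-2)) = 4 + (-3 + 2) = 4 - 1 = 3)
x(X) = (3 + X)/(2*X) (x(X) = (X + 3)/(X + X) = (3 + X)/((2*X)) = (3 + X)*(1/(2*X)) = (3 + X)/(2*X))
(√(480 - 1474) - 669) + x(-22) = (√(480 - 1474) - 669) + (½)*(3 - 22)/(-22) = (√(-994) - 669) + (½)*(-1/22)*(-19) = (I*√994 - 669) + 19/44 = (-669 + I*√994) + 19/44 = -29417/44 + I*√994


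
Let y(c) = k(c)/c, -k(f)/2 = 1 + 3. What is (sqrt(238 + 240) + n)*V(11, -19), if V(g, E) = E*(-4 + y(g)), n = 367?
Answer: 362596/11 + 988*sqrt(478)/11 ≈ 34927.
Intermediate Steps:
k(f) = -8 (k(f) = -2*(1 + 3) = -2*4 = -8)
y(c) = -8/c
V(g, E) = E*(-4 - 8/g)
(sqrt(238 + 240) + n)*V(11, -19) = (sqrt(238 + 240) + 367)*(-4*(-19)*(2 + 11)/11) = (sqrt(478) + 367)*(-4*(-19)*1/11*13) = (367 + sqrt(478))*(988/11) = 362596/11 + 988*sqrt(478)/11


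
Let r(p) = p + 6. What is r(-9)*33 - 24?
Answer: -123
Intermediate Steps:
r(p) = 6 + p
r(-9)*33 - 24 = (6 - 9)*33 - 24 = -3*33 - 24 = -99 - 24 = -123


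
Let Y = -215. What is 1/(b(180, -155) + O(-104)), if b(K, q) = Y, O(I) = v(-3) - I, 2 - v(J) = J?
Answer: -1/106 ≈ -0.0094340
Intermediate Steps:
v(J) = 2 - J
O(I) = 5 - I (O(I) = (2 - 1*(-3)) - I = (2 + 3) - I = 5 - I)
b(K, q) = -215
1/(b(180, -155) + O(-104)) = 1/(-215 + (5 - 1*(-104))) = 1/(-215 + (5 + 104)) = 1/(-215 + 109) = 1/(-106) = -1/106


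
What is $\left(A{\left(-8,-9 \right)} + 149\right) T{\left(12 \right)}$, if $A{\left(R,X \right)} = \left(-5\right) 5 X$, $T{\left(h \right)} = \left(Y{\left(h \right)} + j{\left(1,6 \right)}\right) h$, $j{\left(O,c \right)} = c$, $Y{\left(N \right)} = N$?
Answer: $80784$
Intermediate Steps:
$T{\left(h \right)} = h \left(6 + h\right)$ ($T{\left(h \right)} = \left(h + 6\right) h = \left(6 + h\right) h = h \left(6 + h\right)$)
$A{\left(R,X \right)} = - 25 X$
$\left(A{\left(-8,-9 \right)} + 149\right) T{\left(12 \right)} = \left(\left(-25\right) \left(-9\right) + 149\right) 12 \left(6 + 12\right) = \left(225 + 149\right) 12 \cdot 18 = 374 \cdot 216 = 80784$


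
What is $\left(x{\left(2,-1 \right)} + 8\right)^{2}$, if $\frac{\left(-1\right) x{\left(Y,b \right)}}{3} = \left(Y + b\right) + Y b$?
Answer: $121$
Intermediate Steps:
$x{\left(Y,b \right)} = - 3 Y - 3 b - 3 Y b$ ($x{\left(Y,b \right)} = - 3 \left(\left(Y + b\right) + Y b\right) = - 3 \left(Y + b + Y b\right) = - 3 Y - 3 b - 3 Y b$)
$\left(x{\left(2,-1 \right)} + 8\right)^{2} = \left(\left(\left(-3\right) 2 - -3 - 6 \left(-1\right)\right) + 8\right)^{2} = \left(\left(-6 + 3 + 6\right) + 8\right)^{2} = \left(3 + 8\right)^{2} = 11^{2} = 121$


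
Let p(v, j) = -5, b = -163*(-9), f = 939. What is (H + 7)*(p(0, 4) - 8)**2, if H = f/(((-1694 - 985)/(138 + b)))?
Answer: -83843266/893 ≈ -93889.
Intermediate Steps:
b = 1467
H = -502365/893 (H = 939/(((-1694 - 985)/(138 + 1467))) = 939/((-2679/1605)) = 939/((-2679*1/1605)) = 939/(-893/535) = 939*(-535/893) = -502365/893 ≈ -562.56)
(H + 7)*(p(0, 4) - 8)**2 = (-502365/893 + 7)*(-5 - 8)**2 = -496114/893*(-13)**2 = -496114/893*169 = -83843266/893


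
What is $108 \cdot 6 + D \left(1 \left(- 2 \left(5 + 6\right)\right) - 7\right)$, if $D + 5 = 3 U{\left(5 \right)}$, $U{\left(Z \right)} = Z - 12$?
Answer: $1402$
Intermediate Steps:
$U{\left(Z \right)} = -12 + Z$
$D = -26$ ($D = -5 + 3 \left(-12 + 5\right) = -5 + 3 \left(-7\right) = -5 - 21 = -26$)
$108 \cdot 6 + D \left(1 \left(- 2 \left(5 + 6\right)\right) - 7\right) = 108 \cdot 6 - 26 \left(1 \left(- 2 \left(5 + 6\right)\right) - 7\right) = 648 - 26 \left(1 \left(\left(-2\right) 11\right) - 7\right) = 648 - 26 \left(1 \left(-22\right) - 7\right) = 648 - 26 \left(-22 - 7\right) = 648 - -754 = 648 + 754 = 1402$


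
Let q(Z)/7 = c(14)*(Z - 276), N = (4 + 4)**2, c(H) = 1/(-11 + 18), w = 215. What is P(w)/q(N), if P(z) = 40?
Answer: -10/53 ≈ -0.18868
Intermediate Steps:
c(H) = 1/7
N = 64 (N = 8**2 = 64)
q(Z) = -276 + Z (q(Z) = 7*((Z - 276)/7) = 7*((-276 + Z)/7) = 7*(-276/7 + Z/7) = -276 + Z)
P(w)/q(N) = 40/(-276 + 64) = 40/(-212) = 40*(-1/212) = -10/53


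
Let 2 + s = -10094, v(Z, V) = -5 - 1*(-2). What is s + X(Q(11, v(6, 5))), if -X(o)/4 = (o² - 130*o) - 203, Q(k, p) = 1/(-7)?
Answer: -458560/49 ≈ -9358.4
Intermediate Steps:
v(Z, V) = -3 (v(Z, V) = -5 + 2 = -3)
s = -10096 (s = -2 - 10094 = -10096)
Q(k, p) = -⅐
X(o) = 812 - 4*o² + 520*o (X(o) = -4*((o² - 130*o) - 203) = -4*(-203 + o² - 130*o) = 812 - 4*o² + 520*o)
s + X(Q(11, v(6, 5))) = -10096 + (812 - 4*(-⅐)² + 520*(-⅐)) = -10096 + (812 - 4*1/49 - 520/7) = -10096 + (812 - 4/49 - 520/7) = -10096 + 36144/49 = -458560/49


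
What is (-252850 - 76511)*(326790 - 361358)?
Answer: 11385351048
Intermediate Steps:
(-252850 - 76511)*(326790 - 361358) = -329361*(-34568) = 11385351048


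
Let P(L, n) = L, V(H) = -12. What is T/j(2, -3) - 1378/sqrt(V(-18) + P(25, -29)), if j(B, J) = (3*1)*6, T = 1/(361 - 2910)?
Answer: -1/45882 - 106*sqrt(13) ≈ -382.19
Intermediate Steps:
T = -1/2549 (T = 1/(-2549) = -1/2549 ≈ -0.00039231)
j(B, J) = 18 (j(B, J) = 3*6 = 18)
T/j(2, -3) - 1378/sqrt(V(-18) + P(25, -29)) = -1/2549/18 - 1378/sqrt(-12 + 25) = -1/2549*1/18 - 1378*sqrt(13)/13 = -1/45882 - 106*sqrt(13)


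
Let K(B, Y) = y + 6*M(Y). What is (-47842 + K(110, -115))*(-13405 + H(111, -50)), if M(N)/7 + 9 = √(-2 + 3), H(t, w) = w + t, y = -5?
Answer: 642953952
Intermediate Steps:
H(t, w) = t + w
M(N) = -56 (M(N) = -63 + 7*√(-2 + 3) = -63 + 7*√1 = -63 + 7*1 = -63 + 7 = -56)
K(B, Y) = -341 (K(B, Y) = -5 + 6*(-56) = -5 - 336 = -341)
(-47842 + K(110, -115))*(-13405 + H(111, -50)) = (-47842 - 341)*(-13405 + (111 - 50)) = -48183*(-13405 + 61) = -48183*(-13344) = 642953952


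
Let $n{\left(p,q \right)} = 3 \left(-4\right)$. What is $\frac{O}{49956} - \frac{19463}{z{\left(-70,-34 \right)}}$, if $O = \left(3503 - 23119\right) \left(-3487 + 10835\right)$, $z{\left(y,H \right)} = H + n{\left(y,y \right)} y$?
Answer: $- \frac{29286954559}{10066134} \approx -2909.5$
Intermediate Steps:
$n{\left(p,q \right)} = -12$
$z{\left(y,H \right)} = H - 12 y$
$O = -144138368$ ($O = \left(-19616\right) 7348 = -144138368$)
$\frac{O}{49956} - \frac{19463}{z{\left(-70,-34 \right)}} = - \frac{144138368}{49956} - \frac{19463}{-34 - -840} = \left(-144138368\right) \frac{1}{49956} - \frac{19463}{-34 + 840} = - \frac{36034592}{12489} - \frac{19463}{806} = - \frac{29286954559}{10066134}$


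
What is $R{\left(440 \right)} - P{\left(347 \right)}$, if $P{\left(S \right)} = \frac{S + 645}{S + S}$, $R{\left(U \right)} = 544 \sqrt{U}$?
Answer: $- \frac{496}{347} + 1088 \sqrt{110} \approx 11410.0$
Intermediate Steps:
$P{\left(S \right)} = \frac{645 + S}{2 S}$
$R{\left(440 \right)} - P{\left(347 \right)} = 544 \sqrt{440} - \frac{645 + 347}{2 \cdot 347} = 544 \cdot 2 \sqrt{110} - \frac{1}{2} \cdot \frac{1}{347} \cdot 992 = 1088 \sqrt{110} - \frac{496}{347} = - \frac{496}{347} + 1088 \sqrt{110}$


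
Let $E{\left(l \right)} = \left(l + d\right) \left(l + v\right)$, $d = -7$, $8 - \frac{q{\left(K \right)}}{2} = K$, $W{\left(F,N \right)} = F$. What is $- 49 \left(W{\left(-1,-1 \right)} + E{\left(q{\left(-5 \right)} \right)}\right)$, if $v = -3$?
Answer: $-21364$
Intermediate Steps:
$q{\left(K \right)} = 16 - 2 K$
$E{\left(l \right)} = \left(-7 + l\right) \left(-3 + l\right)$ ($E{\left(l \right)} = \left(l - 7\right) \left(l - 3\right) = \left(-7 + l\right) \left(-3 + l\right)$)
$- 49 \left(W{\left(-1,-1 \right)} + E{\left(q{\left(-5 \right)} \right)}\right) = - 49 \left(-1 + \left(21 + \left(16 - -10\right)^{2} - 10 \left(16 - -10\right)\right)\right) = - 49 \left(-1 + \left(21 + \left(16 + 10\right)^{2} - 10 \left(16 + 10\right)\right)\right) = - 49 \left(-1 + \left(21 + 26^{2} - 260\right)\right) = - 49 \left(-1 + \left(21 + 676 - 260\right)\right) = - 49 \left(-1 + 437\right) = \left(-49\right) 436 = -21364$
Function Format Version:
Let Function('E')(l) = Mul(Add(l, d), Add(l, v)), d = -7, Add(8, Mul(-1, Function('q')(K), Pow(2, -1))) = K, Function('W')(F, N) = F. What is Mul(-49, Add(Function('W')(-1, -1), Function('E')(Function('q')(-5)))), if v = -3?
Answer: -21364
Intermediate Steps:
Function('q')(K) = Add(16, Mul(-2, K))
Function('E')(l) = Mul(Add(-7, l), Add(-3, l)) (Function('E')(l) = Mul(Add(l, -7), Add(l, -3)) = Mul(Add(-7, l), Add(-3, l)))
Mul(-49, Add(Function('W')(-1, -1), Function('E')(Function('q')(-5)))) = Mul(-49, Add(-1, Add(21, Pow(Add(16, Mul(-2, -5)), 2), Mul(-10, Add(16, Mul(-2, -5)))))) = Mul(-49, Add(-1, Add(21, Pow(Add(16, 10), 2), Mul(-10, Add(16, 10))))) = Mul(-49, Add(-1, Add(21, Pow(26, 2), Mul(-10, 26)))) = Mul(-49, Add(-1, Add(21, 676, -260))) = Mul(-49, Add(-1, 437)) = Mul(-49, 436) = -21364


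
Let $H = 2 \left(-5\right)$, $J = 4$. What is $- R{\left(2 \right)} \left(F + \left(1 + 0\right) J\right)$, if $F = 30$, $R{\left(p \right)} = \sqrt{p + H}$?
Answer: $- 68 i \sqrt{2} \approx - 96.167 i$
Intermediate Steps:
$H = -10$
$R{\left(p \right)} = \sqrt{-10 + p}$ ($R{\left(p \right)} = \sqrt{p - 10} = \sqrt{-10 + p}$)
$- R{\left(2 \right)} \left(F + \left(1 + 0\right) J\right) = - \sqrt{-10 + 2} \left(30 + \left(1 + 0\right) 4\right) = - \sqrt{-8} \left(30 + 1 \cdot 4\right) = - 2 i \sqrt{2} \left(30 + 4\right) = - 2 i \sqrt{2} \cdot 34 = - 68 i \sqrt{2}$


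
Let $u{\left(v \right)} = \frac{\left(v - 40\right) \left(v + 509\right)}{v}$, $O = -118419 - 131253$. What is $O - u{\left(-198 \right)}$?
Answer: $- \frac{24754537}{99} \approx -2.5005 \cdot 10^{5}$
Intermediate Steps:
$O = -249672$ ($O = -118419 - 131253 = -249672$)
$u{\left(v \right)} = \frac{\left(-40 + v\right) \left(509 + v\right)}{v}$
$O - u{\left(-198 \right)} = -249672 - \left(469 - 198 - \frac{20360}{-198}\right) = -249672 - \left(469 - 198 - - \frac{10180}{99}\right) = -249672 - \left(469 - 198 + \frac{10180}{99}\right) = -249672 - \frac{37009}{99} = - \frac{24754537}{99}$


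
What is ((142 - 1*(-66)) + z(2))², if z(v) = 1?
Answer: 43681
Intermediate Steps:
((142 - 1*(-66)) + z(2))² = ((142 - 1*(-66)) + 1)² = ((142 + 66) + 1)² = (208 + 1)² = 209² = 43681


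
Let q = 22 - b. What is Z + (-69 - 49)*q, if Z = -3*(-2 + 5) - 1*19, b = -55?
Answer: -9114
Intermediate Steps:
Z = -28 (Z = -3*3 - 19 = -9 - 19 = -28)
q = 77 (q = 22 - 1*(-55) = 22 + 55 = 77)
Z + (-69 - 49)*q = -28 + (-69 - 49)*77 = -28 - 118*77 = -28 - 9086 = -9114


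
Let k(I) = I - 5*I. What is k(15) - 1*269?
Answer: -329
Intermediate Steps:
k(I) = -4*I
k(15) - 1*269 = -4*15 - 1*269 = -60 - 269 = -329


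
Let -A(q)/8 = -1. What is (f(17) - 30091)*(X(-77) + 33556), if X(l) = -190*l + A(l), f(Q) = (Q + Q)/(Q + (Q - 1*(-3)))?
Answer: -53655970602/37 ≈ -1.4502e+9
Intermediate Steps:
A(q) = 8 (A(q) = -8*(-1) = 8)
f(Q) = 2*Q/(3 + 2*Q) (f(Q) = (2*Q)/(Q + (Q + 3)) = (2*Q)/(Q + (3 + Q)) = (2*Q)/(3 + 2*Q) = 2*Q/(3 + 2*Q))
X(l) = 8 - 190*l (X(l) = -190*l + 8 = 8 - 190*l)
(f(17) - 30091)*(X(-77) + 33556) = (2*17/(3 + 2*17) - 30091)*((8 - 190*(-77)) + 33556) = (2*17/(3 + 34) - 30091)*((8 + 14630) + 33556) = (2*17/37 - 30091)*(14638 + 33556) = (2*17*(1/37) - 30091)*48194 = (34/37 - 30091)*48194 = -1113333/37*48194 = -53655970602/37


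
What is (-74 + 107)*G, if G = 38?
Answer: 1254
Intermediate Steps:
(-74 + 107)*G = (-74 + 107)*38 = 33*38 = 1254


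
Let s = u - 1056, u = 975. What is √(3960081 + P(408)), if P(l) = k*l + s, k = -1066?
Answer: 4*√220317 ≈ 1877.5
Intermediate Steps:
s = -81 (s = 975 - 1056 = -81)
P(l) = -81 - 1066*l (P(l) = -1066*l - 81 = -81 - 1066*l)
√(3960081 + P(408)) = √(3960081 + (-81 - 1066*408)) = √(3960081 + (-81 - 434928)) = √(3960081 - 435009) = √3525072 = 4*√220317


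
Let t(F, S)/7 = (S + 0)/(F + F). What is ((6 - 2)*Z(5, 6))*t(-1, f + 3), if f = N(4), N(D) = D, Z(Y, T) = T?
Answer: -588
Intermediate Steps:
f = 4
t(F, S) = 7*S/(2*F) (t(F, S) = 7*((S + 0)/(F + F)) = 7*(S/((2*F))) = 7*(S*(1/(2*F))) = 7*(S/(2*F)) = 7*S/(2*F))
((6 - 2)*Z(5, 6))*t(-1, f + 3) = ((6 - 2)*6)*((7/2)*(4 + 3)/(-1)) = (4*6)*((7/2)*7*(-1)) = 24*(-49/2) = -588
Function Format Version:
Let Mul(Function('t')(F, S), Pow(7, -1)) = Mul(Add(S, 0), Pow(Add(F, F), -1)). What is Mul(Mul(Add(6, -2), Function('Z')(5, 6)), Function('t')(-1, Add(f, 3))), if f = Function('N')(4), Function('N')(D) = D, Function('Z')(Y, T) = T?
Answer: -588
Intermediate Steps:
f = 4
Function('t')(F, S) = Mul(Rational(7, 2), S, Pow(F, -1)) (Function('t')(F, S) = Mul(7, Mul(Add(S, 0), Pow(Add(F, F), -1))) = Mul(7, Mul(S, Pow(Mul(2, F), -1))) = Mul(7, Mul(S, Mul(Rational(1, 2), Pow(F, -1)))) = Mul(7, Mul(Rational(1, 2), S, Pow(F, -1))) = Mul(Rational(7, 2), S, Pow(F, -1)))
Mul(Mul(Add(6, -2), Function('Z')(5, 6)), Function('t')(-1, Add(f, 3))) = Mul(Mul(Add(6, -2), 6), Mul(Rational(7, 2), Add(4, 3), Pow(-1, -1))) = Mul(Mul(4, 6), Mul(Rational(7, 2), 7, -1)) = Mul(24, Rational(-49, 2)) = -588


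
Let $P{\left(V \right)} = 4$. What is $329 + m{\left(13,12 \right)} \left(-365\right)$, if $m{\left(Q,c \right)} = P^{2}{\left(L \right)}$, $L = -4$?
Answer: $-5511$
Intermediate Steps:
$m{\left(Q,c \right)} = 16$ ($m{\left(Q,c \right)} = 4^{2} = 16$)
$329 + m{\left(13,12 \right)} \left(-365\right) = 329 + 16 \left(-365\right) = 329 - 5840 = -5511$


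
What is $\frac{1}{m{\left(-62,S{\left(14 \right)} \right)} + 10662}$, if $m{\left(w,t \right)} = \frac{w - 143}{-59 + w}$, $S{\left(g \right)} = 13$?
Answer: $\frac{121}{1290307} \approx 9.3776 \cdot 10^{-5}$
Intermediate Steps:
$m{\left(w,t \right)} = \frac{-143 + w}{-59 + w}$
$\frac{1}{m{\left(-62,S{\left(14 \right)} \right)} + 10662} = \frac{1}{\frac{-143 - 62}{-59 - 62} + 10662} = \frac{1}{\frac{1}{-121} \left(-205\right) + 10662} = \frac{1}{\left(- \frac{1}{121}\right) \left(-205\right) + 10662} = \frac{1}{\frac{205}{121} + 10662} = \frac{1}{\frac{1290307}{121}} = \frac{121}{1290307}$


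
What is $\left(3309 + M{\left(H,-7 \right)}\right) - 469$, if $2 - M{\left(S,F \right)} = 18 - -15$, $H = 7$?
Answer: $2809$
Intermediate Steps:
$M{\left(S,F \right)} = -31$ ($M{\left(S,F \right)} = 2 - \left(18 - -15\right) = 2 - \left(18 + 15\right) = 2 - 33 = -31$)
$\left(3309 + M{\left(H,-7 \right)}\right) - 469 = \left(3309 - 31\right) - 469 = 3278 - 469 = 2809$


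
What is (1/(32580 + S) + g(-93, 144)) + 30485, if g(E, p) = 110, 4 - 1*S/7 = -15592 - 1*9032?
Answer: 6271240721/204976 ≈ 30595.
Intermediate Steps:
S = 172396 (S = 28 - 7*(-15592 - 1*9032) = 28 - 7*(-15592 - 9032) = 28 - 7*(-24624) = 28 + 172368 = 172396)
(1/(32580 + S) + g(-93, 144)) + 30485 = (1/(32580 + 172396) + 110) + 30485 = (1/204976 + 110) + 30485 = 22547361/204976 + 30485 = 6271240721/204976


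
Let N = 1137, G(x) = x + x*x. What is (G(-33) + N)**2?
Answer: 4809249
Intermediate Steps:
G(x) = x + x**2
(G(-33) + N)**2 = (-33*(1 - 33) + 1137)**2 = (-33*(-32) + 1137)**2 = (1056 + 1137)**2 = 2193**2 = 4809249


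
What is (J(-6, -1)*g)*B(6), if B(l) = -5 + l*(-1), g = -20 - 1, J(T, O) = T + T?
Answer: -2772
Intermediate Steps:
J(T, O) = 2*T
g = -21
B(l) = -5 - l
(J(-6, -1)*g)*B(6) = ((2*(-6))*(-21))*(-5 - 1*6) = (-12*(-21))*(-5 - 6) = 252*(-11) = -2772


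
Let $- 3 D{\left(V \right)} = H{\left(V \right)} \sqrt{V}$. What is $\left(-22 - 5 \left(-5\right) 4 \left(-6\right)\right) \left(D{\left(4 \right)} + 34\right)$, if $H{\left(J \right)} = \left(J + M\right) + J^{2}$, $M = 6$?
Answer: $- \frac{31100}{3} \approx -10367.0$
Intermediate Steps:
$H{\left(J \right)} = 6 + J + J^{2}$ ($H{\left(J \right)} = \left(J + 6\right) + J^{2} = \left(6 + J\right) + J^{2} = 6 + J + J^{2}$)
$D{\left(V \right)} = - \frac{\sqrt{V} \left(6 + V + V^{2}\right)}{3}$ ($D{\left(V \right)} = - \frac{\left(6 + V + V^{2}\right) \sqrt{V}}{3} = - \frac{\sqrt{V} \left(6 + V + V^{2}\right)}{3}$)
$\left(-22 - 5 \left(-5\right) 4 \left(-6\right)\right) \left(D{\left(4 \right)} + 34\right) = \left(-22 - 5 \left(-5\right) 4 \left(-6\right)\right) \left(\frac{\sqrt{4} \left(-6 - 4 - 4^{2}\right)}{3} + 34\right) = \left(-22 - \left(-25\right) 4 \left(-6\right)\right) \left(\frac{1}{3} \cdot 2 \left(-6 - 4 - 16\right) + 34\right) = \left(-22 - \left(-100\right) \left(-6\right)\right) \left(\frac{1}{3} \cdot 2 \left(-6 - 4 - 16\right) + 34\right) = \left(-22 - 600\right) \left(\frac{1}{3} \cdot 2 \left(-26\right) + 34\right) = \left(-22 - 600\right) \left(- \frac{52}{3} + 34\right) = \left(-622\right) \frac{50}{3} = - \frac{31100}{3}$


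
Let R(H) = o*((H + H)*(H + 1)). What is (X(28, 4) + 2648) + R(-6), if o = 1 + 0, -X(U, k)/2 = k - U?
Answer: 2756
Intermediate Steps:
X(U, k) = -2*k + 2*U (X(U, k) = -2*(k - U) = -2*k + 2*U)
o = 1
R(H) = 2*H*(1 + H) (R(H) = 1*((H + H)*(H + 1)) = 1*((2*H)*(1 + H)) = 1*(2*H*(1 + H)) = 2*H*(1 + H))
(X(28, 4) + 2648) + R(-6) = ((-2*4 + 2*28) + 2648) + 2*(-6)*(1 - 6) = ((-8 + 56) + 2648) + 2*(-6)*(-5) = (48 + 2648) + 60 = 2696 + 60 = 2756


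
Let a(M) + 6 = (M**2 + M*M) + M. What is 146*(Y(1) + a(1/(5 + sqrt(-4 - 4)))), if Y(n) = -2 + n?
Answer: 292*(-457*sqrt(2) + 4*I)/(-5*I + 134*sqrt(2)) ≈ -995.32 - 20.098*I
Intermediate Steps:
a(M) = -6 + M + 2*M**2 (a(M) = -6 + ((M**2 + M*M) + M) = -6 + ((M**2 + M**2) + M) = -6 + (2*M**2 + M) = -6 + (M + 2*M**2) = -6 + M + 2*M**2)
146*(Y(1) + a(1/(5 + sqrt(-4 - 4)))) = 146*((-2 + 1) + (-6 + 1/(5 + sqrt(-4 - 4)) + 2*(1/(5 + sqrt(-4 - 4)))**2)) = 146*(-1 + (-6 + 1/(5 + sqrt(-8)) + 2*(1/(5 + sqrt(-8)))**2)) = 146*(-1 + (-6 + 1/(5 + 2*I*sqrt(2)) + 2*(1/(5 + 2*I*sqrt(2)))**2)) = 146*(-1 + (-6 + 1/(5 + 2*I*sqrt(2)) + 2/(5 + 2*I*sqrt(2))**2)) = 146*(-7 + 1/(5 + 2*I*sqrt(2)) + 2/(5 + 2*I*sqrt(2))**2) = -1022 + 146/(5 + 2*I*sqrt(2)) + 292/(5 + 2*I*sqrt(2))**2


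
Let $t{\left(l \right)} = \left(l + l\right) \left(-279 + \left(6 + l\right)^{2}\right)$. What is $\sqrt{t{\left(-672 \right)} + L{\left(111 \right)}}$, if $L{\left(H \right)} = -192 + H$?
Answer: $3 i \sqrt{66196041} \approx 24408.0 i$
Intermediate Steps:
$t{\left(l \right)} = 2 l \left(-279 + \left(6 + l\right)^{2}\right)$
$\sqrt{t{\left(-672 \right)} + L{\left(111 \right)}} = \sqrt{2 \left(-672\right) \left(-279 + \left(6 - 672\right)^{2}\right) + \left(-192 + 111\right)} = \sqrt{2 \left(-672\right) \left(-279 + \left(-666\right)^{2}\right) - 81} = \sqrt{2 \left(-672\right) \left(-279 + 443556\right) - 81} = \sqrt{2 \left(-672\right) 443277 - 81} = \sqrt{-595764288 - 81} = \sqrt{-595764369} = 3 i \sqrt{66196041}$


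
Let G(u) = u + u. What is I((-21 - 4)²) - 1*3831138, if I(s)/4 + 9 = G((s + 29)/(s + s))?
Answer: -2394481134/625 ≈ -3.8312e+6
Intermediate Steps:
G(u) = 2*u
I(s) = -36 + 4*(29 + s)/s (I(s) = -36 + 4*(2*((s + 29)/(s + s))) = -36 + 4*(2*((29 + s)/((2*s)))) = -36 + 4*(2*((29 + s)*(1/(2*s)))) = -36 + 4*(2*((29 + s)/(2*s))) = -36 + 4*((29 + s)/s) = -36 + 4*(29 + s)/s)
I((-21 - 4)²) - 1*3831138 = (-32 + 116/((-21 - 4)²)) - 1*3831138 = (-32 + 116/((-25)²)) - 3831138 = (-32 + 116/625) - 3831138 = -19884/625 - 3831138 = -2394481134/625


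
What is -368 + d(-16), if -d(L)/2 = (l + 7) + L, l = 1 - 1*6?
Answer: -340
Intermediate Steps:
l = -5 (l = 1 - 6 = -5)
d(L) = -4 - 2*L (d(L) = -2*((-5 + 7) + L) = -2*(2 + L) = -4 - 2*L)
-368 + d(-16) = -368 + (-4 - 2*(-16)) = -368 + (-4 + 32) = -368 + 28 = -340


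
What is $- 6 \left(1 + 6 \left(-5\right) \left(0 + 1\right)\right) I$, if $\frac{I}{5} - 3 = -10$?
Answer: $-6090$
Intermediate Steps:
$I = -35$ ($I = 15 + 5 \left(-10\right) = 15 - 50 = -35$)
$- 6 \left(1 + 6 \left(-5\right) \left(0 + 1\right)\right) I = - 6 \left(1 + 6 \left(-5\right) \left(0 + 1\right)\right) \left(-35\right) = - 6 \left(1 - 30\right) \left(-35\right) = \left(-6\right) \left(-29\right) \left(-35\right) = 174 \left(-35\right) = -6090$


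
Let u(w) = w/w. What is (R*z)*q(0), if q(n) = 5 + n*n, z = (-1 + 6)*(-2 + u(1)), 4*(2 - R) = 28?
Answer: 125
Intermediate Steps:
u(w) = 1
R = -5 (R = 2 - 1/4*28 = 2 - 7 = -5)
z = -5 (z = (-1 + 6)*(-2 + 1) = 5*(-1) = -5)
q(n) = 5 + n**2
(R*z)*q(0) = (-5*(-5))*(5 + 0**2) = 25*(5 + 0) = 25*5 = 125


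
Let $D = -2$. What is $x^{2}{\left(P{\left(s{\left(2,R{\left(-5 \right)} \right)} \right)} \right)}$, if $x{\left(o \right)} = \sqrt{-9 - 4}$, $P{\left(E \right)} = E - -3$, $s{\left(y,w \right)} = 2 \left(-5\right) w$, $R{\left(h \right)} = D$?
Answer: $-13$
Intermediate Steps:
$R{\left(h \right)} = -2$
$s{\left(y,w \right)} = - 10 w$
$P{\left(E \right)} = 3 + E$ ($P{\left(E \right)} = E + 3 = 3 + E$)
$x{\left(o \right)} = i \sqrt{13}$ ($x{\left(o \right)} = \sqrt{-13} = i \sqrt{13}$)
$x^{2}{\left(P{\left(s{\left(2,R{\left(-5 \right)} \right)} \right)} \right)} = \left(i \sqrt{13}\right)^{2} = -13$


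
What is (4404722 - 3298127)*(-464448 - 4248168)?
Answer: -5214957302520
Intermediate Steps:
(4404722 - 3298127)*(-464448 - 4248168) = 1106595*(-4712616) = -5214957302520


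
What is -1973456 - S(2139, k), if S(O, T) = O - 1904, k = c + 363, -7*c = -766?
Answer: -1973691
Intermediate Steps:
c = 766/7 (c = -1/7*(-766) = 766/7 ≈ 109.43)
k = 3307/7 (k = 766/7 + 363 = 3307/7 ≈ 472.43)
S(O, T) = -1904 + O
-1973456 - S(2139, k) = -1973456 - (-1904 + 2139) = -1973456 - 1*235 = -1973456 - 235 = -1973691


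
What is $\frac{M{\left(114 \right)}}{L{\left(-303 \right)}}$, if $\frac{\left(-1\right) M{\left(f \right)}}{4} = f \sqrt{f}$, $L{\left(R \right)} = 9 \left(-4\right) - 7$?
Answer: $\frac{456 \sqrt{114}}{43} \approx 113.23$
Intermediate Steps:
$L{\left(R \right)} = -43$ ($L{\left(R \right)} = -36 - 7 = -43$)
$M{\left(f \right)} = - 4 f^{\frac{3}{2}}$ ($M{\left(f \right)} = - 4 f \sqrt{f} = - 4 f^{\frac{3}{2}}$)
$\frac{M{\left(114 \right)}}{L{\left(-303 \right)}} = \frac{\left(-4\right) 114^{\frac{3}{2}}}{-43} = - 4 \cdot 114 \sqrt{114} \left(- \frac{1}{43}\right) = - 456 \sqrt{114} \left(- \frac{1}{43}\right) = \frac{456 \sqrt{114}}{43}$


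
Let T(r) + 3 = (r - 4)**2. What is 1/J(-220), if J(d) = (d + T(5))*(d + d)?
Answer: 1/97680 ≈ 1.0238e-5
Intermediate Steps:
T(r) = -3 + (-4 + r)**2 (T(r) = -3 + (r - 4)**2 = -3 + (-4 + r)**2)
J(d) = 2*d*(-2 + d) (J(d) = (d + (-3 + (-4 + 5)**2))*(d + d) = (d + (-3 + 1**2))*(2*d) = (d + (-3 + 1))*(2*d) = (d - 2)*(2*d) = (-2 + d)*(2*d) = 2*d*(-2 + d))
1/J(-220) = 1/(2*(-220)*(-2 - 220)) = 1/(2*(-220)*(-222)) = 1/97680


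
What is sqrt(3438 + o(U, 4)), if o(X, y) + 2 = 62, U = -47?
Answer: sqrt(3498) ≈ 59.144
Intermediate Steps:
o(X, y) = 60 (o(X, y) = -2 + 62 = 60)
sqrt(3438 + o(U, 4)) = sqrt(3438 + 60) = sqrt(3498)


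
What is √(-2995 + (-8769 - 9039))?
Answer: I*√20803 ≈ 144.23*I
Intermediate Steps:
√(-2995 + (-8769 - 9039)) = √(-2995 - 17808) = √(-20803) = I*√20803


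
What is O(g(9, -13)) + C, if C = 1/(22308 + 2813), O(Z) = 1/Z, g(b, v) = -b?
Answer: -25112/226089 ≈ -0.11107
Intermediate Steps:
C = 1/25121 ≈ 3.9807e-5
O(g(9, -13)) + C = 1/(-1*9) + 1/25121 = 1/(-9) + 1/25121 = -⅑ + 1/25121 = -25112/226089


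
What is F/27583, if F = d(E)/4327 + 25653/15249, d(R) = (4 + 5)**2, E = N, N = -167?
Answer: 2200700/35686140659 ≈ 6.1668e-5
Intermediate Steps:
E = -167
d(R) = 81 (d(R) = 9**2 = 81)
F = 2200700/1293773 (F = 81/4327 + 25653/15249 = 81*(1/4327) + 25653*(1/15249) = 81/4327 + 503/299 = 2200700/1293773 ≈ 1.7010)
F/27583 = (2200700/1293773)/27583 = (2200700/1293773)*(1/27583) = 2200700/35686140659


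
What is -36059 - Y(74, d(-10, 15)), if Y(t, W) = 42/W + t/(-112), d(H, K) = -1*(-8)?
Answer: -2019561/56 ≈ -36064.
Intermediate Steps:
d(H, K) = 8
Y(t, W) = 42/W - t/112 (Y(t, W) = 42/W + t*(-1/112) = 42/W - t/112)
-36059 - Y(74, d(-10, 15)) = -36059 - (42/8 - 1/112*74) = -36059 - (42*(1/8) - 37/56) = -36059 - (21/4 - 37/56) = -36059 - 1*257/56 = -36059 - 257/56 = -2019561/56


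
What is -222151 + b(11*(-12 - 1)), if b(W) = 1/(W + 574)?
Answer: -95747080/431 ≈ -2.2215e+5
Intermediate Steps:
b(W) = 1/(574 + W)
-222151 + b(11*(-12 - 1)) = -222151 + 1/(574 + 11*(-12 - 1)) = -222151 + 1/(574 + 11*(-13)) = -222151 + 1/(574 - 143) = -222151 + 1/431 = -95747080/431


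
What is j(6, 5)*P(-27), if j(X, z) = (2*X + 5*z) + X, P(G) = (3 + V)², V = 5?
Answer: 2752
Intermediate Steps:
P(G) = 64 (P(G) = (3 + 5)² = 8² = 64)
j(X, z) = 3*X + 5*z
j(6, 5)*P(-27) = (3*6 + 5*5)*64 = (18 + 25)*64 = 43*64 = 2752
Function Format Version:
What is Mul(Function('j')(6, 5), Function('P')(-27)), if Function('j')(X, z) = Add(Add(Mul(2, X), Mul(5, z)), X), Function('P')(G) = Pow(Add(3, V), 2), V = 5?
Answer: 2752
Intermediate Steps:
Function('P')(G) = 64 (Function('P')(G) = Pow(Add(3, 5), 2) = Pow(8, 2) = 64)
Function('j')(X, z) = Add(Mul(3, X), Mul(5, z))
Mul(Function('j')(6, 5), Function('P')(-27)) = Mul(Add(Mul(3, 6), Mul(5, 5)), 64) = Mul(Add(18, 25), 64) = Mul(43, 64) = 2752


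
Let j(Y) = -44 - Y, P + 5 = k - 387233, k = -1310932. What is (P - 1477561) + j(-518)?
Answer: -3175257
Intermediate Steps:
P = -1698170 (P = -5 + (-1310932 - 387233) = -5 - 1698165 = -1698170)
(P - 1477561) + j(-518) = (-1698170 - 1477561) + (-44 - 1*(-518)) = -3175731 + (-44 + 518) = -3175731 + 474 = -3175257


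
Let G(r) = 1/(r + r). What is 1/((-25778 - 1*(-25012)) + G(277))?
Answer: -554/424363 ≈ -0.0013055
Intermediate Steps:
G(r) = 1/(2*r)
1/((-25778 - 1*(-25012)) + G(277)) = 1/((-25778 - 1*(-25012)) + (½)/277) = 1/((-25778 + 25012) + (½)*(1/277)) = 1/(-766 + 1/554) = 1/(-424363/554) = -554/424363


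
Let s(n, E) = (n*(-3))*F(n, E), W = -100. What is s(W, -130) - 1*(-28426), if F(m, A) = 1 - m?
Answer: 58726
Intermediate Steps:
s(n, E) = -3*n*(1 - n) (s(n, E) = (n*(-3))*(1 - n) = (-3*n)*(1 - n) = -3*n*(1 - n))
s(W, -130) - 1*(-28426) = 3*(-100)*(-1 - 100) - 1*(-28426) = 3*(-100)*(-101) + 28426 = 30300 + 28426 = 58726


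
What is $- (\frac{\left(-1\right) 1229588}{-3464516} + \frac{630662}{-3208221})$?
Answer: $- \frac{439962863339}{2778733246509} \approx -0.15833$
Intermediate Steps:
$- (\frac{\left(-1\right) 1229588}{-3464516} + \frac{630662}{-3208221}) = - (\left(-1229588\right) \left(- \frac{1}{3464516}\right) + 630662 \left(- \frac{1}{3208221}\right)) = - (\frac{307397}{866129} - \frac{630662}{3208221}) = \left(-1\right) \frac{439962863339}{2778733246509} = - \frac{439962863339}{2778733246509}$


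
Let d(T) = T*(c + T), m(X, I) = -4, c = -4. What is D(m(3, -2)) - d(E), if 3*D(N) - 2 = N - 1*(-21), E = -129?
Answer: -51452/3 ≈ -17151.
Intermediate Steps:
d(T) = T*(-4 + T)
D(N) = 23/3 + N/3 (D(N) = ⅔ + (N - 1*(-21))/3 = ⅔ + (N + 21)/3 = ⅔ + (21 + N)/3 = ⅔ + (7 + N/3) = 23/3 + N/3)
D(m(3, -2)) - d(E) = (23/3 + (⅓)*(-4)) - (-129)*(-4 - 129) = (23/3 - 4/3) - (-129)*(-133) = 19/3 - 1*17157 = 19/3 - 17157 = -51452/3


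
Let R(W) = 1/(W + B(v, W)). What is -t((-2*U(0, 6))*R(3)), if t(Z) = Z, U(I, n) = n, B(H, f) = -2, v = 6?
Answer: 12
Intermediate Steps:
R(W) = 1/(-2 + W) (R(W) = 1/(W - 2) = 1/(-2 + W))
-t((-2*U(0, 6))*R(3)) = -(-2*6)/(-2 + 3) = -(-12)/1 = -(-12) = -1*(-12) = 12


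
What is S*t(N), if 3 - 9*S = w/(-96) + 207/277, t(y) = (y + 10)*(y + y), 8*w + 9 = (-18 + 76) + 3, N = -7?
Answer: -863863/79776 ≈ -10.829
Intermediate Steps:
w = 13/2 (w = -9/8 + ((-18 + 76) + 3)/8 = -9/8 + (58 + 3)/8 = -9/8 + (1/8)*61 = -9/8 + 61/8 = 13/2 ≈ 6.5000)
t(y) = 2*y*(10 + y) (t(y) = (10 + y)*(2*y) = 2*y*(10 + y))
S = 123409/478656 (S = 1/3 - ((13/2)/(-96) + 207/277)/9 = 1/3 - ((13/2)*(-1/96) + 207*(1/277))/9 = 1/3 - (-13/192 + 207/277)/9 = 1/3 - 1/9*36143/53184 = 1/3 - 36143/478656 = 123409/478656 ≈ 0.25782)
S*t(N) = 123409*(2*(-7)*(10 - 7))/478656 = 123409*(2*(-7)*3)/478656 = (123409/478656)*(-42) = -863863/79776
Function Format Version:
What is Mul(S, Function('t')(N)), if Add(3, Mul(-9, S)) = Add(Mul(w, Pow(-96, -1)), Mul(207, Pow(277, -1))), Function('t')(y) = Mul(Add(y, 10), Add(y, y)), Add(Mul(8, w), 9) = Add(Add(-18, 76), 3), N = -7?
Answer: Rational(-863863, 79776) ≈ -10.829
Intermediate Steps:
w = Rational(13, 2) (w = Add(Rational(-9, 8), Mul(Rational(1, 8), Add(Add(-18, 76), 3))) = Add(Rational(-9, 8), Mul(Rational(1, 8), Add(58, 3))) = Add(Rational(-9, 8), Mul(Rational(1, 8), 61)) = Add(Rational(-9, 8), Rational(61, 8)) = Rational(13, 2) ≈ 6.5000)
Function('t')(y) = Mul(2, y, Add(10, y)) (Function('t')(y) = Mul(Add(10, y), Mul(2, y)) = Mul(2, y, Add(10, y)))
S = Rational(123409, 478656) (S = Add(Rational(1, 3), Mul(Rational(-1, 9), Add(Mul(Rational(13, 2), Pow(-96, -1)), Mul(207, Pow(277, -1))))) = Add(Rational(1, 3), Mul(Rational(-1, 9), Add(Mul(Rational(13, 2), Rational(-1, 96)), Mul(207, Rational(1, 277))))) = Add(Rational(1, 3), Mul(Rational(-1, 9), Add(Rational(-13, 192), Rational(207, 277)))) = Add(Rational(1, 3), Mul(Rational(-1, 9), Rational(36143, 53184))) = Add(Rational(1, 3), Rational(-36143, 478656)) = Rational(123409, 478656) ≈ 0.25782)
Mul(S, Function('t')(N)) = Mul(Rational(123409, 478656), Mul(2, -7, Add(10, -7))) = Mul(Rational(123409, 478656), Mul(2, -7, 3)) = Mul(Rational(123409, 478656), -42) = Rational(-863863, 79776)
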